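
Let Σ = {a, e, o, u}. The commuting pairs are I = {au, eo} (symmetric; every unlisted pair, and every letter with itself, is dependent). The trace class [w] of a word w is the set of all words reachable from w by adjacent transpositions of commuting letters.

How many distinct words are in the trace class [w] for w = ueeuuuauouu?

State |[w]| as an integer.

5

drop 0:u onto floor
drop 1:e onto {0:u}
drop 2:e onto {1:e}
drop 3:u onto {2:e}
drop 4:u onto {3:u}
drop 5:u onto {4:u}
drop 6:a onto {2:e}
drop 7:u onto {5:u}
drop 8:o onto {6:a, 7:u}
drop 9:u onto {8:o}
drop 10:u onto {9:u}
ground layer = {0:u}
drop-orders for the pieces not yet dropped (sum over which currently-grounded one goes next):
  1 to go: {10} 1
  2 to go: {9,10} 1
  3 to go: {8,9,10} 1
  4 to go: {6,8,9,10} 1  {7,8,9,10} 1
  5 to go: {5,7,8,9,10} 1  {6,7,8,9,10} 2
  6 to go: {4,5,7,8,9,10} 1  {5,6,7,8,9,10} 3
  7 to go: {3,4,5,7,8,9,10} 1  {4,5,6,7,8,9,10} 4
  8 to go: {3,4,5,6,7,8,9,10} 5
  9 to go: {2,3,4,5,6,7,8,9,10} 5
  if 0:u drops first: 5 orders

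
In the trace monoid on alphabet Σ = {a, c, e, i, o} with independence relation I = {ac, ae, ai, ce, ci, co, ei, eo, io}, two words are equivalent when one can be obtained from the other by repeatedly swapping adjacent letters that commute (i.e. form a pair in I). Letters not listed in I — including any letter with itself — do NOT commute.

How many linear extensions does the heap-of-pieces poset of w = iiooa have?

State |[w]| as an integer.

piece 0:i — minimal
piece 1:i rests on {0:i}
piece 2:o — minimal
piece 3:o rests on {2:o}
piece 4:a rests on {3:o}
minimal pieces: {0:i, 2:o}
ways to finish when only these pieces remain (= sum over removing one remaining piece with nothing left below it):
  1 left: {1}→1  {4}→1
  2 left: {0,1}→1  {1,4}→2  {3,4}→1
  3 left: {0,1,4}→3  {1,3,4}→3  {2,3,4}→1
  placing 0:i first → 4 extensions
  placing 2:o first → 6 extensions
total linear extensions = 10

10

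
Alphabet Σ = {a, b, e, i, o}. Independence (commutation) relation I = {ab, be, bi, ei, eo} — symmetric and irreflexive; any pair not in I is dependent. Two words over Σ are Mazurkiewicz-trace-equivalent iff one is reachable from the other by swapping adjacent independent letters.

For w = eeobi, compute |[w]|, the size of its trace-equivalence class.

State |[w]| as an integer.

drop 0:e onto floor
drop 1:e onto {0:e}
drop 2:o onto floor
drop 3:b onto {2:o}
drop 4:i onto {2:o}
ground layer = {0:e, 2:o}
drop-orders for the pieces not yet dropped (sum over which currently-grounded one goes next):
  1 to go: {1} 1  {3} 1  {4} 1
  2 to go: {0,1} 1  {1,3} 2  {1,4} 2  {3,4} 2
  3 to go: {0,1,3} 3  {0,1,4} 3  {1,3,4} 6  {2,3,4} 2
  if 0:e drops first: 8 orders
  if 2:o drops first: 12 orders
heap linearizations: 20

20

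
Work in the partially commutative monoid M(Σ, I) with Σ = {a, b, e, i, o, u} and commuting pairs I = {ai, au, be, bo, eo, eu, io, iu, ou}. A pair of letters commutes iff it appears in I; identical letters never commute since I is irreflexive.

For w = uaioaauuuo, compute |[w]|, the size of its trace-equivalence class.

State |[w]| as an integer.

1260

#0=u has no predecessor
#1=a has no predecessor
#2=i has no predecessor
#3=o depends on [1:a]
#4=a depends on [3:o]
#5=a depends on [4:a]
#6=u depends on [0:u]
#7=u depends on [6:u]
#8=u depends on [7:u]
#9=o depends on [5:a]
sources: [0:u, 1:a, 2:i]
N(rest) = Σ N(rest − s) over sources s of rest; N(one piece) = 1:
  size 1 → [2]=1  [8]=1  [9]=1
  size 2 → [2,8]=2  [2,9]=2  [5,9]=1  [7,8]=1  [8,9]=2
  size 3 → [2,5,9]=3  [2,7,8]=3  [2,8,9]=6  [4,5,9]=1  [5,8,9]=3  [6,7,8]=1  [7,8,9]=3
  size 4 → [0,6,7,8]=1  [2,4,5,9]=4  [2,5,8,9]=12  [2,6,7,8]=4  [2,7,8,9]=12  [3,4,5,9]=1  [4,5,8,9]=4  [5,7,8,9]=6  [6,7,8,9]=4
  size 5 → [0,2,6,7,8]=5  [0,6,7,8,9]=5  [1,3,4,5,9]=1  [2,3,4,5,9]=5  [2,4,5,8,9]=20  [2,5,7,8,9]=30  [2,6,7,8,9]=20  [3,4,5,8,9]=5  [4,5,7,8,9]=10  [5,6,7,8,9]=10
  size 6 → [0,2,6,7,8,9]=30  [0,5,6,7,8,9]=15  [1,2,3,4,5,9]=6  [1,3,4,5,8,9]=6  [2,3,4,5,8,9]=30  [2,4,5,7,8,9]=60  [2,5,6,7,8,9]=60  [3,4,5,7,8,9]=15  [4,5,6,7,8,9]=20
  size 7 → [0,2,5,6,7,8,9]=105  [0,4,5,6,7,8,9]=35  [1,2,3,4,5,8,9]=42  [1,3,4,5,7,8,9]=21  [2,3,4,5,7,8,9]=105  [2,4,5,6,7,8,9]=140  [3,4,5,6,7,8,9]=35
  size 8 → [0,2,4,5,6,7,8,9]=280  [0,3,4,5,6,7,8,9]=70  [1,2,3,4,5,7,8,9]=168  [1,3,4,5,6,7,8,9]=56  [2,3,4,5,6,7,8,9]=280
  first=0(u) contributes 504
  first=1(a) contributes 630
  first=2(i) contributes 126
|[w]| = 1260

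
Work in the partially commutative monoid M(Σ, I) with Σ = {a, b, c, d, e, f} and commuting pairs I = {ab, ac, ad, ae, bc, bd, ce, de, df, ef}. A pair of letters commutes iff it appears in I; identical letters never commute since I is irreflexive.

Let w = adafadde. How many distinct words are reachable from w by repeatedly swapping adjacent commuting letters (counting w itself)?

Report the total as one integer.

drop 0:a onto floor
drop 1:d onto floor
drop 2:a onto {0:a}
drop 3:f onto {2:a}
drop 4:a onto {3:f}
drop 5:d onto {1:d}
drop 6:d onto {5:d}
drop 7:e onto floor
ground layer = {0:a, 1:d, 7:e}
drop-orders for the pieces not yet dropped (sum over which currently-grounded one goes next):
  1 to go: {4} 1  {6} 1  {7} 1
  2 to go: {3,4} 1  {4,6} 2  {4,7} 2  {5,6} 1  {6,7} 2
  3 to go: {1,5,6} 1  {2,3,4} 1  {3,4,6} 3  {3,4,7} 3  {4,5,6} 3  {4,6,7} 6  {5,6,7} 3
  4 to go: {0,2,3,4} 1  {1,4,5,6} 4  {1,5,6,7} 4  {2,3,4,6} 4  {2,3,4,7} 4  {3,4,5,6} 6  {3,4,6,7} 12  {4,5,6,7} 12
  5 to go: {0,2,3,4,6} 5  {0,2,3,4,7} 5  {1,3,4,5,6} 10  {1,4,5,6,7} 20  {2,3,4,5,6} 10  {2,3,4,6,7} 20  {3,4,5,6,7} 30
  6 to go: {0,2,3,4,5,6} 15  {0,2,3,4,6,7} 30  {1,2,3,4,5,6} 20  {1,3,4,5,6,7} 60  {2,3,4,5,6,7} 60
  if 0:a drops first: 140 orders
  if 1:d drops first: 105 orders
  if 7:e drops first: 35 orders
heap linearizations: 280

280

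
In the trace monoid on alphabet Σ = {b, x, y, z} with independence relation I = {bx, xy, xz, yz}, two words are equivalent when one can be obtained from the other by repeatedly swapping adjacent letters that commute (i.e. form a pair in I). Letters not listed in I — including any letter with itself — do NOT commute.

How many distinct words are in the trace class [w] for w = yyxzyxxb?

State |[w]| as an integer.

224

#0=y has no predecessor
#1=y depends on [0:y]
#2=x has no predecessor
#3=z has no predecessor
#4=y depends on [1:y]
#5=x depends on [2:x]
#6=x depends on [5:x]
#7=b depends on [3:z, 4:y]
sources: [0:y, 2:x, 3:z]
N(rest) = Σ N(rest − s) over sources s of rest; N(one piece) = 1:
  size 1 → [6]=1  [7]=1
  size 2 → [3,7]=1  [4,7]=1  [5,6]=1  [6,7]=2
  size 3 → [1,4,7]=1  [2,5,6]=1  [3,4,7]=2  [3,6,7]=3  [4,6,7]=3  [5,6,7]=3
  size 4 → [0,1,4,7]=1  [1,3,4,7]=3  [1,4,6,7]=4  [2,5,6,7]=4  [3,4,6,7]=8  [3,5,6,7]=6  [4,5,6,7]=6
  size 5 → [0,1,3,4,7]=4  [0,1,4,6,7]=5  [1,3,4,6,7]=15  [1,4,5,6,7]=10  [2,3,5,6,7]=10  [2,4,5,6,7]=10  [3,4,5,6,7]=20
  size 6 → [0,1,3,4,6,7]=24  [0,1,4,5,6,7]=15  [1,2,4,5,6,7]=20  [1,3,4,5,6,7]=45  [2,3,4,5,6,7]=40
  first=0(y) contributes 105
  first=2(x) contributes 84
  first=3(z) contributes 35
|[w]| = 224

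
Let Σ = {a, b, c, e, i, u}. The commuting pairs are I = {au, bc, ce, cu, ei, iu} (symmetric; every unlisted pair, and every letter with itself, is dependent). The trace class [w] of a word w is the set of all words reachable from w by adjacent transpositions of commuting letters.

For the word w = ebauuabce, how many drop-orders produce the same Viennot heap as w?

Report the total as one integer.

#0=e has no predecessor
#1=b depends on [0:e]
#2=a depends on [1:b]
#3=u depends on [1:b]
#4=u depends on [3:u]
#5=a depends on [2:a]
#6=b depends on [4:u, 5:a]
#7=c depends on [5:a]
#8=e depends on [6:b]
sources: [0:e]
N(rest) = Σ N(rest − s) over sources s of rest; N(one piece) = 1:
  size 1 → [7]=1  [8]=1
  size 2 → [6,8]=1  [7,8]=2
  size 3 → [4,6,8]=1  [6,7,8]=3
  size 4 → [3,4,6,8]=1  [4,6,7,8]=4  [5,6,7,8]=3
  size 5 → [2,5,6,7,8]=3  [3,4,6,7,8]=5  [4,5,6,7,8]=7
  size 6 → [2,4,5,6,7,8]=10  [3,4,5,6,7,8]=12
  size 7 → [2,3,4,5,6,7,8]=22
  first=0(e) contributes 22

22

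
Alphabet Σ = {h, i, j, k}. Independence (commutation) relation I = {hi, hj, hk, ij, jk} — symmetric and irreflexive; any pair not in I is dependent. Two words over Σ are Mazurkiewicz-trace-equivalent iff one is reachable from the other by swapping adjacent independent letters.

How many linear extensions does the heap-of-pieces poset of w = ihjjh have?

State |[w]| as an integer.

piece 0:i — minimal
piece 1:h — minimal
piece 2:j — minimal
piece 3:j rests on {2:j}
piece 4:h rests on {1:h}
minimal pieces: {0:i, 1:h, 2:j}
ways to finish when only these pieces remain (= sum over removing one remaining piece with nothing left below it):
  1 left: {0}→1  {3}→1  {4}→1
  2 left: {0,3}→2  {0,4}→2  {1,4}→1  {2,3}→1  {3,4}→2
  3 left: {0,1,4}→3  {0,2,3}→3  {0,3,4}→6  {1,3,4}→3  {2,3,4}→3
  placing 0:i first → 6 extensions
  placing 1:h first → 12 extensions
  placing 2:j first → 12 extensions
total linear extensions = 30

30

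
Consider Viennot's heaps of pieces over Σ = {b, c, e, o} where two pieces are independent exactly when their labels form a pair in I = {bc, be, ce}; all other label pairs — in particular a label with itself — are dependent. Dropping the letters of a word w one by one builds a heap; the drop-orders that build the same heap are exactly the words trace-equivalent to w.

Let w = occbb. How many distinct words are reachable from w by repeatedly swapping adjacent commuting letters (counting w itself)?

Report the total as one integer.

0(o) covers ∅
1(c) covers 0:o
2(c) covers 1:c
3(b) covers 0:o
4(b) covers 3:b
floor of heap: 0:o
completions by unplaced set U, small U first (add the entries for U minus each lowest piece of U):
  |U|=1: {2}:1  {4}:1
  |U|=2: {1,2}:1  {2,4}:2  {3,4}:1
  |U|=3: {1,2,4}:3  {2,3,4}:3
  start at 0(o): 6

6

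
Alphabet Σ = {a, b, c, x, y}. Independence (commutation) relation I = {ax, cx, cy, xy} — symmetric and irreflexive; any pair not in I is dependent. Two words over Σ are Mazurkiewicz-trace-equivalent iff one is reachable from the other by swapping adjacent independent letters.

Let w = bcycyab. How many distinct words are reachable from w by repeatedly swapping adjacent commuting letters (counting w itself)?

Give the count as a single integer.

#0=b has no predecessor
#1=c depends on [0:b]
#2=y depends on [0:b]
#3=c depends on [1:c]
#4=y depends on [2:y]
#5=a depends on [3:c, 4:y]
#6=b depends on [5:a]
sources: [0:b]
N(rest) = Σ N(rest − s) over sources s of rest; N(one piece) = 1:
  size 1 → [6]=1
  size 2 → [5,6]=1
  size 3 → [3,5,6]=1  [4,5,6]=1
  size 4 → [1,3,5,6]=1  [2,4,5,6]=1  [3,4,5,6]=2
  size 5 → [1,3,4,5,6]=3  [2,3,4,5,6]=3
  first=0(b) contributes 6

6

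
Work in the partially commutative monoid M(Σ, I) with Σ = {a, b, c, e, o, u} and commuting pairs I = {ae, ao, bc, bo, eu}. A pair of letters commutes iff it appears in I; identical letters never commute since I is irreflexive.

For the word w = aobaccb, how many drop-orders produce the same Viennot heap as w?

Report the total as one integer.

piece 0:a — minimal
piece 1:o — minimal
piece 2:b rests on {0:a}
piece 3:a rests on {2:b}
piece 4:c rests on {1:o, 3:a}
piece 5:c rests on {4:c}
piece 6:b rests on {3:a}
minimal pieces: {0:a, 1:o}
ways to finish when only these pieces remain (= sum over removing one remaining piece with nothing left below it):
  1 left: {5}→1  {6}→1
  2 left: {4,5}→1  {5,6}→2
  3 left: {1,4,5}→1  {4,5,6}→3
  4 left: {1,4,5,6}→4  {3,4,5,6}→3
  5 left: {1,3,4,5,6}→7  {2,3,4,5,6}→3
  placing 0:a first → 10 extensions
  placing 1:o first → 3 extensions
total linear extensions = 13

13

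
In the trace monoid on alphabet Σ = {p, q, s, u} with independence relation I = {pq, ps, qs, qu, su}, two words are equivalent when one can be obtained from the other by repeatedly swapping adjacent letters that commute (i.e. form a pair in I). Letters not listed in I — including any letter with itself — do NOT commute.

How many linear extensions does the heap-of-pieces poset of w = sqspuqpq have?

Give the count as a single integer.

#0=s has no predecessor
#1=q has no predecessor
#2=s depends on [0:s]
#3=p has no predecessor
#4=u depends on [3:p]
#5=q depends on [1:q]
#6=p depends on [4:u]
#7=q depends on [5:q]
sources: [0:s, 1:q, 3:p]
N(rest) = Σ N(rest − s) over sources s of rest; N(one piece) = 1:
  size 1 → [2]=1  [6]=1  [7]=1
  size 2 → [0,2]=1  [2,6]=2  [2,7]=2  [4,6]=1  [5,7]=1  [6,7]=2
  size 3 → [0,2,6]=3  [0,2,7]=3  [1,5,7]=1  [2,4,6]=3  [2,5,7]=3  [2,6,7]=6  [3,4,6]=1  [4,6,7]=3  [5,6,7]=3
  size 4 → [0,2,4,6]=6  [0,2,5,7]=6  [0,2,6,7]=12  [1,2,5,7]=4  [1,5,6,7]=4  [2,3,4,6]=4  [2,4,6,7]=12  [2,5,6,7]=12  [3,4,6,7]=4  [4,5,6,7]=6
  size 5 → [0,1,2,5,7]=10  [0,2,3,4,6]=10  [0,2,4,6,7]=30  [0,2,5,6,7]=30  [1,2,5,6,7]=20  [1,4,5,6,7]=10  [2,3,4,6,7]=20  [2,4,5,6,7]=30  [3,4,5,6,7]=10
  size 6 → [0,1,2,5,6,7]=60  [0,2,3,4,6,7]=60  [0,2,4,5,6,7]=90  [1,2,4,5,6,7]=60  [1,3,4,5,6,7]=20  [2,3,4,5,6,7]=60
  first=0(s) contributes 140
  first=1(q) contributes 210
  first=3(p) contributes 210
|[w]| = 560

560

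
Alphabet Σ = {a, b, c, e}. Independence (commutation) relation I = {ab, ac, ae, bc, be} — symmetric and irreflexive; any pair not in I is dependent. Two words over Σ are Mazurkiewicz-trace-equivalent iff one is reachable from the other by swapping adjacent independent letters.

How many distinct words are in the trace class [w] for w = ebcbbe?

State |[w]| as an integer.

piece 0:e — minimal
piece 1:b — minimal
piece 2:c rests on {0:e}
piece 3:b rests on {1:b}
piece 4:b rests on {3:b}
piece 5:e rests on {2:c}
minimal pieces: {0:e, 1:b}
ways to finish when only these pieces remain (= sum over removing one remaining piece with nothing left below it):
  1 left: {4}→1  {5}→1
  2 left: {2,5}→1  {3,4}→1  {4,5}→2
  3 left: {0,2,5}→1  {1,3,4}→1  {2,4,5}→3  {3,4,5}→3
  4 left: {0,2,4,5}→4  {1,3,4,5}→4  {2,3,4,5}→6
  placing 0:e first → 10 extensions
  placing 1:b first → 10 extensions
total linear extensions = 20

20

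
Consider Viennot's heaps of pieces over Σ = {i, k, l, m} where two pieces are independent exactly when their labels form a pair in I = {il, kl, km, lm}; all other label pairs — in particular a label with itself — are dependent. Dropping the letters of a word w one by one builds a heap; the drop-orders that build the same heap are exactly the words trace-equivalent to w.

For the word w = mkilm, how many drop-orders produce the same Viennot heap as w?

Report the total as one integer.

piece 0:m — minimal
piece 1:k — minimal
piece 2:i rests on {0:m, 1:k}
piece 3:l — minimal
piece 4:m rests on {2:i}
minimal pieces: {0:m, 1:k, 3:l}
ways to finish when only these pieces remain (= sum over removing one remaining piece with nothing left below it):
  1 left: {3}→1  {4}→1
  2 left: {2,4}→1  {3,4}→2
  3 left: {0,2,4}→1  {1,2,4}→1  {2,3,4}→3
  placing 0:m first → 4 extensions
  placing 1:k first → 4 extensions
  placing 3:l first → 2 extensions
total linear extensions = 10

10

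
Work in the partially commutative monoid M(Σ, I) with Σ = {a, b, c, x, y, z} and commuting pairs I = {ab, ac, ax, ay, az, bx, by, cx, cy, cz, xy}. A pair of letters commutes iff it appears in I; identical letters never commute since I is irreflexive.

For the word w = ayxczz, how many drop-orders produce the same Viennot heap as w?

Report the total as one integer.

#0=a has no predecessor
#1=y has no predecessor
#2=x has no predecessor
#3=c has no predecessor
#4=z depends on [1:y, 2:x]
#5=z depends on [4:z]
sources: [0:a, 1:y, 2:x, 3:c]
N(rest) = Σ N(rest − s) over sources s of rest; N(one piece) = 1:
  size 1 → [0]=1  [3]=1  [5]=1
  size 2 → [0,3]=2  [0,5]=2  [3,5]=2  [4,5]=1
  size 3 → [0,3,5]=6  [0,4,5]=3  [1,4,5]=1  [2,4,5]=1  [3,4,5]=3
  size 4 → [0,1,4,5]=4  [0,2,4,5]=4  [0,3,4,5]=12  [1,2,4,5]=2  [1,3,4,5]=4  [2,3,4,5]=4
  first=0(a) contributes 10
  first=1(y) contributes 20
  first=2(x) contributes 20
  first=3(c) contributes 10
|[w]| = 60

60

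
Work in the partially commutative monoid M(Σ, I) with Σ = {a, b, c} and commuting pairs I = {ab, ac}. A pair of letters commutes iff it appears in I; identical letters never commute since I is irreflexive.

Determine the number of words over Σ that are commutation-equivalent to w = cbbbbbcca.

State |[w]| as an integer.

0(c) covers ∅
1(b) covers 0:c
2(b) covers 1:b
3(b) covers 2:b
4(b) covers 3:b
5(b) covers 4:b
6(c) covers 5:b
7(c) covers 6:c
8(a) covers ∅
floor of heap: 0:c, 8:a
completions by unplaced set U, small U first (add the entries for U minus each lowest piece of U):
  |U|=1: {7}:1  {8}:1
  |U|=2: {6,7}:1  {7,8}:2
  |U|=3: {5,6,7}:1  {6,7,8}:3
  |U|=4: {4,5,6,7}:1  {5,6,7,8}:4
  |U|=5: {3,4,5,6,7}:1  {4,5,6,7,8}:5
  |U|=6: {2,3,4,5,6,7}:1  {3,4,5,6,7,8}:6
  |U|=7: {1,2,3,4,5,6,7}:1  {2,3,4,5,6,7,8}:7
  start at 0(c): 8
  start at 8(a): 1
sum over floor = 9

9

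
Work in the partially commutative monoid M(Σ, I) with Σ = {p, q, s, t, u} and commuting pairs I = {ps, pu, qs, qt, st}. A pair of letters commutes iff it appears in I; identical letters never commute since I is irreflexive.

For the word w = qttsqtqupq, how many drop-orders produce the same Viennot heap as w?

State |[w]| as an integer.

#0=q has no predecessor
#1=t has no predecessor
#2=t depends on [1:t]
#3=s has no predecessor
#4=q depends on [0:q]
#5=t depends on [2:t]
#6=q depends on [4:q]
#7=u depends on [3:s, 5:t, 6:q]
#8=p depends on [5:t, 6:q]
#9=q depends on [7:u, 8:p]
sources: [0:q, 1:t, 3:s]
N(rest) = Σ N(rest − s) over sources s of rest; N(one piece) = 1:
  size 1 → [9]=1
  size 2 → [7,9]=1  [8,9]=1
  size 3 → [3,7,9]=1  [7,8,9]=2
  size 4 → [3,7,8,9]=3  [5,7,8,9]=2  [6,7,8,9]=2
  size 5 → [2,5,7,8,9]=2  [3,5,7,8,9]=5  [3,6,7,8,9]=5  [4,6,7,8,9]=2  [5,6,7,8,9]=4
  size 6 → [0,4,6,7,8,9]=2  [1,2,5,7,8,9]=2  [2,3,5,7,8,9]=7  [2,5,6,7,8,9]=6  [3,4,6,7,8,9]=7  [3,5,6,7,8,9]=14  [4,5,6,7,8,9]=6
  size 7 → [0,3,4,6,7,8,9]=9  [0,4,5,6,7,8,9]=8  [1,2,3,5,7,8,9]=9  [1,2,5,6,7,8,9]=8  [2,3,5,6,7,8,9]=27  [2,4,5,6,7,8,9]=12  [3,4,5,6,7,8,9]=27
  size 8 → [0,2,4,5,6,7,8,9]=20  [0,3,4,5,6,7,8,9]=44  [1,2,3,5,6,7,8,9]=44  [1,2,4,5,6,7,8,9]=20  [2,3,4,5,6,7,8,9]=66
  first=0(q) contributes 130
  first=1(t) contributes 130
  first=3(s) contributes 40
|[w]| = 300

300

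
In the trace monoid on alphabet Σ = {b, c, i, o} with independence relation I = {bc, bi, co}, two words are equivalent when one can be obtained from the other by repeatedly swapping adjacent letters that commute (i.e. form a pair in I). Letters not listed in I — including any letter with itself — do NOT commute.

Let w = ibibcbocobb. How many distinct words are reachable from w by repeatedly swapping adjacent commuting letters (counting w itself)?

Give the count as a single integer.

drop 0:i onto floor
drop 1:b onto floor
drop 2:i onto {0:i}
drop 3:b onto {1:b}
drop 4:c onto {2:i}
drop 5:b onto {3:b}
drop 6:o onto {2:i, 5:b}
drop 7:c onto {4:c}
drop 8:o onto {6:o}
drop 9:b onto {8:o}
drop 10:b onto {9:b}
ground layer = {0:i, 1:b}
drop-orders for the pieces not yet dropped (sum over which currently-grounded one goes next):
  1 to go: {7} 1  {10} 1
  2 to go: {4,7} 1  {7,10} 2  {9,10} 1
  3 to go: {4,7,10} 3  {7,9,10} 3  {8,9,10} 1
  4 to go: {4,7,9,10} 6  {6,8,9,10} 1  {7,8,9,10} 4
  5 to go: {4,7,8,9,10} 10  {5,6,8,9,10} 1  {6,7,8,9,10} 5
  6 to go: {3,5,6,8,9,10} 1  {4,6,7,8,9,10} 15  {5,6,7,8,9,10} 6
  7 to go: {1,3,5,6,8,9,10} 1  {2,4,6,7,8,9,10} 15  {3,5,6,7,8,9,10} 7  {4,5,6,7,8,9,10} 21
  8 to go: {0,2,4,6,7,8,9,10} 15  {1,3,5,6,7,8,9,10} 8  {2,4,5,6,7,8,9,10} 36  {3,4,5,6,7,8,9,10} 28
  9 to go: {0,2,4,5,6,7,8,9,10} 51  {1,3,4,5,6,7,8,9,10} 36  {2,3,4,5,6,7,8,9,10} 64
  if 0:i drops first: 100 orders
  if 1:b drops first: 115 orders
heap linearizations: 215

215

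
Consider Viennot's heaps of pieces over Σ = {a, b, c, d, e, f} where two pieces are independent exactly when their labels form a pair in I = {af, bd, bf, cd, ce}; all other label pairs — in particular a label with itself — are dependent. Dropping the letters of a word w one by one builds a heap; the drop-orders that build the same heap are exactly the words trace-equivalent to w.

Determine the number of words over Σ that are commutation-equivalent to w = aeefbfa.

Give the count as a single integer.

drop 0:a onto floor
drop 1:e onto {0:a}
drop 2:e onto {1:e}
drop 3:f onto {2:e}
drop 4:b onto {2:e}
drop 5:f onto {3:f}
drop 6:a onto {4:b}
ground layer = {0:a}
drop-orders for the pieces not yet dropped (sum over which currently-grounded one goes next):
  1 to go: {5} 1  {6} 1
  2 to go: {3,5} 1  {4,6} 1  {5,6} 2
  3 to go: {3,5,6} 3  {4,5,6} 3
  4 to go: {3,4,5,6} 6
  5 to go: {2,3,4,5,6} 6
  if 0:a drops first: 6 orders

6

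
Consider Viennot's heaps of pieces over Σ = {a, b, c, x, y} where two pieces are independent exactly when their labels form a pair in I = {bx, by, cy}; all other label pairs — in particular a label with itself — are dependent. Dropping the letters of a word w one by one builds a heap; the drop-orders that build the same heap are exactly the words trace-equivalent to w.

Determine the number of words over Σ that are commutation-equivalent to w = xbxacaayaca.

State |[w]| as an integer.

3

drop 0:x onto floor
drop 1:b onto floor
drop 2:x onto {0:x}
drop 3:a onto {1:b, 2:x}
drop 4:c onto {3:a}
drop 5:a onto {4:c}
drop 6:a onto {5:a}
drop 7:y onto {6:a}
drop 8:a onto {7:y}
drop 9:c onto {8:a}
drop 10:a onto {9:c}
ground layer = {0:x, 1:b}
drop-orders for the pieces not yet dropped (sum over which currently-grounded one goes next):
  1 to go: {10} 1
  2 to go: {9,10} 1
  3 to go: {8,9,10} 1
  4 to go: {7,8,9,10} 1
  5 to go: {6,7,8,9,10} 1
  6 to go: {5,6,7,8,9,10} 1
  7 to go: {4,5,6,7,8,9,10} 1
  8 to go: {3,4,5,6,7,8,9,10} 1
  9 to go: {1,3,4,5,6,7,8,9,10} 1  {2,3,4,5,6,7,8,9,10} 1
  if 0:x drops first: 2 orders
  if 1:b drops first: 1 orders
heap linearizations: 3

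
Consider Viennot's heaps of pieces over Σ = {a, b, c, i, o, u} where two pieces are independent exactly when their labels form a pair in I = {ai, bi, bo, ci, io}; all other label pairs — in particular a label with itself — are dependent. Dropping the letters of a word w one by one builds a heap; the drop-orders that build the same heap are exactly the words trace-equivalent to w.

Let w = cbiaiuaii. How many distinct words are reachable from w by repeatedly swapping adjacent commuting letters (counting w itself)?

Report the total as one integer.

30

#0=c has no predecessor
#1=b depends on [0:c]
#2=i has no predecessor
#3=a depends on [1:b]
#4=i depends on [2:i]
#5=u depends on [3:a, 4:i]
#6=a depends on [5:u]
#7=i depends on [5:u]
#8=i depends on [7:i]
sources: [0:c, 2:i]
N(rest) = Σ N(rest − s) over sources s of rest; N(one piece) = 1:
  size 1 → [6]=1  [8]=1
  size 2 → [6,8]=2  [7,8]=1
  size 3 → [6,7,8]=3
  size 4 → [5,6,7,8]=3
  size 5 → [3,5,6,7,8]=3  [4,5,6,7,8]=3
  size 6 → [1,3,5,6,7,8]=3  [2,4,5,6,7,8]=3  [3,4,5,6,7,8]=6
  size 7 → [0,1,3,5,6,7,8]=3  [1,3,4,5,6,7,8]=9  [2,3,4,5,6,7,8]=9
  first=0(c) contributes 18
  first=2(i) contributes 12
|[w]| = 30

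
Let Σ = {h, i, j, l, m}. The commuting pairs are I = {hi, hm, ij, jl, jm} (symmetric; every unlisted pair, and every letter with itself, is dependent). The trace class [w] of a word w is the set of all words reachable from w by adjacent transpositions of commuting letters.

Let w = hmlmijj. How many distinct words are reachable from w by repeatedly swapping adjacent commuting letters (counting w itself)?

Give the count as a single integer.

#0=h has no predecessor
#1=m has no predecessor
#2=l depends on [0:h, 1:m]
#3=m depends on [2:l]
#4=i depends on [3:m]
#5=j depends on [0:h]
#6=j depends on [5:j]
sources: [0:h, 1:m]
N(rest) = Σ N(rest − s) over sources s of rest; N(one piece) = 1:
  size 1 → [4]=1  [6]=1
  size 2 → [3,4]=1  [4,6]=2  [5,6]=1
  size 3 → [2,3,4]=1  [3,4,6]=3  [4,5,6]=3
  size 4 → [1,2,3,4]=1  [2,3,4,6]=4  [3,4,5,6]=6
  size 5 → [1,2,3,4,6]=5  [2,3,4,5,6]=10
  first=0(h) contributes 15
  first=1(m) contributes 10
|[w]| = 25

25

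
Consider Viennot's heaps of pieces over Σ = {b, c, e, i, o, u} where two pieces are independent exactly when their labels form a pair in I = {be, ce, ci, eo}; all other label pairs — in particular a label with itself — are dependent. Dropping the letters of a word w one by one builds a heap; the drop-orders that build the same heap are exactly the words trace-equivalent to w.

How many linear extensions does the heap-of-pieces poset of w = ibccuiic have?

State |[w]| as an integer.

3

#0=i has no predecessor
#1=b depends on [0:i]
#2=c depends on [1:b]
#3=c depends on [2:c]
#4=u depends on [3:c]
#5=i depends on [4:u]
#6=i depends on [5:i]
#7=c depends on [4:u]
sources: [0:i]
N(rest) = Σ N(rest − s) over sources s of rest; N(one piece) = 1:
  size 1 → [6]=1  [7]=1
  size 2 → [5,6]=1  [6,7]=2
  size 3 → [5,6,7]=3
  size 4 → [4,5,6,7]=3
  size 5 → [3,4,5,6,7]=3
  size 6 → [2,3,4,5,6,7]=3
  first=0(i) contributes 3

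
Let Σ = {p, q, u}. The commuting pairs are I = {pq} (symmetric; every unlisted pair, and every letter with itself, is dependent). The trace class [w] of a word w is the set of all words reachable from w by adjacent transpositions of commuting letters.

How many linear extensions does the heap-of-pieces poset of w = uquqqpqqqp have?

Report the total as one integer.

21

0(u) covers ∅
1(q) covers 0:u
2(u) covers 1:q
3(q) covers 2:u
4(q) covers 3:q
5(p) covers 2:u
6(q) covers 4:q
7(q) covers 6:q
8(q) covers 7:q
9(p) covers 5:p
floor of heap: 0:u
completions by unplaced set U, small U first (add the entries for U minus each lowest piece of U):
  |U|=1: {8}:1  {9}:1
  |U|=2: {5,9}:1  {7,8}:1  {8,9}:2
  |U|=3: {5,8,9}:3  {6,7,8}:1  {7,8,9}:3
  |U|=4: {4,6,7,8}:1  {5,7,8,9}:6  {6,7,8,9}:4
  |U|=5: {3,4,6,7,8}:1  {4,6,7,8,9}:5  {5,6,7,8,9}:10
  |U|=6: {3,4,6,7,8,9}:6  {4,5,6,7,8,9}:15
  |U|=7: {3,4,5,6,7,8,9}:21
  |U|=8: {2,3,4,5,6,7,8,9}:21
  start at 0(u): 21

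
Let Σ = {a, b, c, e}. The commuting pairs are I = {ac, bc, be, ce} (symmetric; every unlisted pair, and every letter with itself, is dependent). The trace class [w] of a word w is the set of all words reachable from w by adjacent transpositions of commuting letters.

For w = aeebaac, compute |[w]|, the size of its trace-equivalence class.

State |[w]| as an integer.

piece 0:a — minimal
piece 1:e rests on {0:a}
piece 2:e rests on {1:e}
piece 3:b rests on {0:a}
piece 4:a rests on {2:e, 3:b}
piece 5:a rests on {4:a}
piece 6:c — minimal
minimal pieces: {0:a, 6:c}
ways to finish when only these pieces remain (= sum over removing one remaining piece with nothing left below it):
  1 left: {5}→1  {6}→1
  2 left: {4,5}→1  {5,6}→2
  3 left: {2,4,5}→1  {3,4,5}→1  {4,5,6}→3
  4 left: {1,2,4,5}→1  {2,3,4,5}→2  {2,4,5,6}→4  {3,4,5,6}→4
  5 left: {1,2,3,4,5}→3  {1,2,4,5,6}→5  {2,3,4,5,6}→10
  placing 0:a first → 18 extensions
  placing 6:c first → 3 extensions
total linear extensions = 21

21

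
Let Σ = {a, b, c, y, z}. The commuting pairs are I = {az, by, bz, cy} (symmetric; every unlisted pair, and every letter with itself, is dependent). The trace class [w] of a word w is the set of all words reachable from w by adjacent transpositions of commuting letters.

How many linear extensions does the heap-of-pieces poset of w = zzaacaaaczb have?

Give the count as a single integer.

0(z) covers ∅
1(z) covers 0:z
2(a) covers ∅
3(a) covers 2:a
4(c) covers 1:z, 3:a
5(a) covers 4:c
6(a) covers 5:a
7(a) covers 6:a
8(c) covers 7:a
9(z) covers 8:c
10(b) covers 8:c
floor of heap: 0:z, 2:a
completions by unplaced set U, small U first (add the entries for U minus each lowest piece of U):
  |U|=1: {9}:1  {10}:1
  |U|=2: {9,10}:2
  |U|=3: {8,9,10}:2
  |U|=4: {7,8,9,10}:2
  |U|=5: {6,7,8,9,10}:2
  |U|=6: {5,6,7,8,9,10}:2
  |U|=7: {4,5,6,7,8,9,10}:2
  |U|=8: {1,4,5,6,7,8,9,10}:2  {3,4,5,6,7,8,9,10}:2
  |U|=9: {0,1,4,5,6,7,8,9,10}:2  {1,3,4,5,6,7,8,9,10}:4  {2,3,4,5,6,7,8,9,10}:2
  start at 0(z): 6
  start at 2(a): 6
sum over floor = 12

12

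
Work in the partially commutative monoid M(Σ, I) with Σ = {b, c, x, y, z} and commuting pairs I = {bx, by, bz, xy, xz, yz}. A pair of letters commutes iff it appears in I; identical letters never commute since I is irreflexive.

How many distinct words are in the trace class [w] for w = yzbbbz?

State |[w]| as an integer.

piece 0:y — minimal
piece 1:z — minimal
piece 2:b — minimal
piece 3:b rests on {2:b}
piece 4:b rests on {3:b}
piece 5:z rests on {1:z}
minimal pieces: {0:y, 1:z, 2:b}
ways to finish when only these pieces remain (= sum over removing one remaining piece with nothing left below it):
  1 left: {0}→1  {4}→1  {5}→1
  2 left: {0,4}→2  {0,5}→2  {1,5}→1  {3,4}→1  {4,5}→2
  3 left: {0,1,5}→3  {0,3,4}→3  {0,4,5}→6  {1,4,5}→3  {2,3,4}→1  {3,4,5}→3
  4 left: {0,1,4,5}→12  {0,2,3,4}→4  {0,3,4,5}→12  {1,3,4,5}→6  {2,3,4,5}→4
  placing 0:y first → 10 extensions
  placing 1:z first → 20 extensions
  placing 2:b first → 30 extensions
total linear extensions = 60

60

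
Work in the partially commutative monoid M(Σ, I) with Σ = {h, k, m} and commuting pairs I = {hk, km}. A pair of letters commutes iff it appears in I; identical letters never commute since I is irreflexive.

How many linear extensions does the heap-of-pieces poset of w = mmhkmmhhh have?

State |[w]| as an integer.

9

piece 0:m — minimal
piece 1:m rests on {0:m}
piece 2:h rests on {1:m}
piece 3:k — minimal
piece 4:m rests on {2:h}
piece 5:m rests on {4:m}
piece 6:h rests on {5:m}
piece 7:h rests on {6:h}
piece 8:h rests on {7:h}
minimal pieces: {0:m, 3:k}
ways to finish when only these pieces remain (= sum over removing one remaining piece with nothing left below it):
  1 left: {3}→1  {8}→1
  2 left: {3,8}→2  {7,8}→1
  3 left: {3,7,8}→3  {6,7,8}→1
  4 left: {3,6,7,8}→4  {5,6,7,8}→1
  5 left: {3,5,6,7,8}→5  {4,5,6,7,8}→1
  6 left: {2,4,5,6,7,8}→1  {3,4,5,6,7,8}→6
  7 left: {1,2,4,5,6,7,8}→1  {2,3,4,5,6,7,8}→7
  placing 0:m first → 8 extensions
  placing 3:k first → 1 extensions
total linear extensions = 9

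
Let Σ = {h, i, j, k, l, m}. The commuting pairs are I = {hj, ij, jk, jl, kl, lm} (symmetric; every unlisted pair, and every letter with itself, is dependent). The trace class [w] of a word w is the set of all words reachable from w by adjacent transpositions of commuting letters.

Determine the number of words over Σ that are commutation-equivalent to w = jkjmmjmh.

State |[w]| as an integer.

0(j) covers ∅
1(k) covers ∅
2(j) covers 0:j
3(m) covers 1:k, 2:j
4(m) covers 3:m
5(j) covers 4:m
6(m) covers 5:j
7(h) covers 6:m
floor of heap: 0:j, 1:k
completions by unplaced set U, small U first (add the entries for U minus each lowest piece of U):
  |U|=1: {7}:1
  |U|=2: {6,7}:1
  |U|=3: {5,6,7}:1
  |U|=4: {4,5,6,7}:1
  |U|=5: {3,4,5,6,7}:1
  |U|=6: {1,3,4,5,6,7}:1  {2,3,4,5,6,7}:1
  start at 0(j): 2
  start at 1(k): 1
sum over floor = 3

3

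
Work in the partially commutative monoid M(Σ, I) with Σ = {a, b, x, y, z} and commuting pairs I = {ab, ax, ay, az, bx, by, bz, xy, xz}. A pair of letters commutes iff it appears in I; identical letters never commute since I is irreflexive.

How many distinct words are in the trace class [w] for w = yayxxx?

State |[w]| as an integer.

60

#0=y has no predecessor
#1=a has no predecessor
#2=y depends on [0:y]
#3=x has no predecessor
#4=x depends on [3:x]
#5=x depends on [4:x]
sources: [0:y, 1:a, 3:x]
N(rest) = Σ N(rest − s) over sources s of rest; N(one piece) = 1:
  size 1 → [1]=1  [2]=1  [5]=1
  size 2 → [0,2]=1  [1,2]=2  [1,5]=2  [2,5]=2  [4,5]=1
  size 3 → [0,1,2]=3  [0,2,5]=3  [1,2,5]=6  [1,4,5]=3  [2,4,5]=3  [3,4,5]=1
  size 4 → [0,1,2,5]=12  [0,2,4,5]=6  [1,2,4,5]=12  [1,3,4,5]=4  [2,3,4,5]=4
  first=0(y) contributes 20
  first=1(a) contributes 10
  first=3(x) contributes 30
|[w]| = 60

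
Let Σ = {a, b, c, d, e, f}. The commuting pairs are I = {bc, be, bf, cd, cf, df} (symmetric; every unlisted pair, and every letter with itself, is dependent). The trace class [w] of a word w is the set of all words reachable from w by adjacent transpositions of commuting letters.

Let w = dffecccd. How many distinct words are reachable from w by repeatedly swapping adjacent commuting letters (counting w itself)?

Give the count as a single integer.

piece 0:d — minimal
piece 1:f — minimal
piece 2:f rests on {1:f}
piece 3:e rests on {0:d, 2:f}
piece 4:c rests on {3:e}
piece 5:c rests on {4:c}
piece 6:c rests on {5:c}
piece 7:d rests on {3:e}
minimal pieces: {0:d, 1:f}
ways to finish when only these pieces remain (= sum over removing one remaining piece with nothing left below it):
  1 left: {6}→1  {7}→1
  2 left: {5,6}→1  {6,7}→2
  3 left: {4,5,6}→1  {5,6,7}→3
  4 left: {4,5,6,7}→4
  5 left: {3,4,5,6,7}→4
  6 left: {0,3,4,5,6,7}→4  {2,3,4,5,6,7}→4
  placing 0:d first → 4 extensions
  placing 1:f first → 8 extensions
total linear extensions = 12

12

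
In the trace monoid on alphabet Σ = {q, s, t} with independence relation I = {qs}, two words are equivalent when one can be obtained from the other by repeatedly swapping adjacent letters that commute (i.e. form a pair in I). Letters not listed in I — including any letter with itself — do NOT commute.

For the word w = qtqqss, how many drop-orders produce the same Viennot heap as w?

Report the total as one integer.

6

drop 0:q onto floor
drop 1:t onto {0:q}
drop 2:q onto {1:t}
drop 3:q onto {2:q}
drop 4:s onto {1:t}
drop 5:s onto {4:s}
ground layer = {0:q}
drop-orders for the pieces not yet dropped (sum over which currently-grounded one goes next):
  1 to go: {3} 1  {5} 1
  2 to go: {2,3} 1  {3,5} 2  {4,5} 1
  3 to go: {2,3,5} 3  {3,4,5} 3
  4 to go: {2,3,4,5} 6
  if 0:q drops first: 6 orders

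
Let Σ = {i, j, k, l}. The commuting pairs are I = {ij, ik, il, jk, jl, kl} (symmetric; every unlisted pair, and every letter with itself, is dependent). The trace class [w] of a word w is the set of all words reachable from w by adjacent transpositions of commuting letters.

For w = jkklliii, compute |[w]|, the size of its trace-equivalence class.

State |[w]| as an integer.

#0=j has no predecessor
#1=k has no predecessor
#2=k depends on [1:k]
#3=l has no predecessor
#4=l depends on [3:l]
#5=i has no predecessor
#6=i depends on [5:i]
#7=i depends on [6:i]
sources: [0:j, 1:k, 3:l, 5:i]
N(rest) = Σ N(rest − s) over sources s of rest; N(one piece) = 1:
  size 1 → [0]=1  [2]=1  [4]=1  [7]=1
  size 2 → [0,2]=2  [0,4]=2  [0,7]=2  [1,2]=1  [2,4]=2  [2,7]=2  [3,4]=1  [4,7]=2  [6,7]=1
  size 3 → [0,1,2]=3  [0,2,4]=6  [0,2,7]=6  [0,3,4]=3  [0,4,7]=6  [0,6,7]=3  [1,2,4]=3  [1,2,7]=3  [2,3,4]=3  [2,4,7]=6  [2,6,7]=3  [3,4,7]=3  [4,6,7]=3  [5,6,7]=1
  size 4 → [0,1,2,4]=12  [0,1,2,7]=12  [0,2,3,4]=12  [0,2,4,7]=24  [0,2,6,7]=12  [0,3,4,7]=12  [0,4,6,7]=12  [0,5,6,7]=4  [1,2,3,4]=6  [1,2,4,7]=12  [1,2,6,7]=6  [2,3,4,7]=12  [2,4,6,7]=12  [2,5,6,7]=4  [3,4,6,7]=6  [4,5,6,7]=4
  size 5 → [0,1,2,3,4]=30  [0,1,2,4,7]=60  [0,1,2,6,7]=30  [0,2,3,4,7]=60  [0,2,4,6,7]=60  [0,2,5,6,7]=20  [0,3,4,6,7]=30  [0,4,5,6,7]=20  [1,2,3,4,7]=30  [1,2,4,6,7]=30  [1,2,5,6,7]=10  [2,3,4,6,7]=30  [2,4,5,6,7]=20  [3,4,5,6,7]=10
  size 6 → [0,1,2,3,4,7]=180  [0,1,2,4,6,7]=180  [0,1,2,5,6,7]=60  [0,2,3,4,6,7]=180  [0,2,4,5,6,7]=120  [0,3,4,5,6,7]=60  [1,2,3,4,6,7]=90  [1,2,4,5,6,7]=60  [2,3,4,5,6,7]=60
  first=0(j) contributes 210
  first=1(k) contributes 420
  first=3(l) contributes 420
  first=5(i) contributes 630
|[w]| = 1680

1680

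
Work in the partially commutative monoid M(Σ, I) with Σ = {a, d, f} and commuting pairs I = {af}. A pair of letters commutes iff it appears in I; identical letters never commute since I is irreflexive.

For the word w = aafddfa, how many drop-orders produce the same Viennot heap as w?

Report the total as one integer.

6

#0=a has no predecessor
#1=a depends on [0:a]
#2=f has no predecessor
#3=d depends on [1:a, 2:f]
#4=d depends on [3:d]
#5=f depends on [4:d]
#6=a depends on [4:d]
sources: [0:a, 2:f]
N(rest) = Σ N(rest − s) over sources s of rest; N(one piece) = 1:
  size 1 → [5]=1  [6]=1
  size 2 → [5,6]=2
  size 3 → [4,5,6]=2
  size 4 → [3,4,5,6]=2
  size 5 → [1,3,4,5,6]=2  [2,3,4,5,6]=2
  first=0(a) contributes 4
  first=2(f) contributes 2
|[w]| = 6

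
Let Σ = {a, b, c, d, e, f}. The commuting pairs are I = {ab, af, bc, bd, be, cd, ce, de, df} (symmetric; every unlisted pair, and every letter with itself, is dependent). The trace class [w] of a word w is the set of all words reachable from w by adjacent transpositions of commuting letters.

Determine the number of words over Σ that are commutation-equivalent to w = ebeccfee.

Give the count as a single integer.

piece 0:e — minimal
piece 1:b — minimal
piece 2:e rests on {0:e}
piece 3:c — minimal
piece 4:c rests on {3:c}
piece 5:f rests on {1:b, 2:e, 4:c}
piece 6:e rests on {5:f}
piece 7:e rests on {6:e}
minimal pieces: {0:e, 1:b, 3:c}
ways to finish when only these pieces remain (= sum over removing one remaining piece with nothing left below it):
  1 left: {7}→1
  2 left: {6,7}→1
  3 left: {5,6,7}→1
  4 left: {1,5,6,7}→1  {2,5,6,7}→1  {4,5,6,7}→1
  5 left: {0,2,5,6,7}→1  {1,2,5,6,7}→2  {1,4,5,6,7}→2  {2,4,5,6,7}→2  {3,4,5,6,7}→1
  6 left: {0,1,2,5,6,7}→3  {0,2,4,5,6,7}→3  {1,2,4,5,6,7}→6  {1,3,4,5,6,7}→3  {2,3,4,5,6,7}→3
  placing 0:e first → 12 extensions
  placing 1:b first → 6 extensions
  placing 3:c first → 12 extensions
total linear extensions = 30

30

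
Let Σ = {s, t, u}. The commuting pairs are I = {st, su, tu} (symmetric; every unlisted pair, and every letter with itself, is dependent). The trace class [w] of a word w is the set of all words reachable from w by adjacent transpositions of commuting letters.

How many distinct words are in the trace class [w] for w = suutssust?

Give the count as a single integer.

1260

piece 0:s — minimal
piece 1:u — minimal
piece 2:u rests on {1:u}
piece 3:t — minimal
piece 4:s rests on {0:s}
piece 5:s rests on {4:s}
piece 6:u rests on {2:u}
piece 7:s rests on {5:s}
piece 8:t rests on {3:t}
minimal pieces: {0:s, 1:u, 3:t}
ways to finish when only these pieces remain (= sum over removing one remaining piece with nothing left below it):
  1 left: {6}→1  {7}→1  {8}→1
  2 left: {2,6}→1  {3,8}→1  {5,7}→1  {6,7}→2  {6,8}→2  {7,8}→2
  3 left: {1,2,6}→1  {2,6,7}→3  {2,6,8}→3  {3,6,8}→3  {3,7,8}→3  {4,5,7}→1  {5,6,7}→3  {5,7,8}→3  {6,7,8}→6
  4 left: {0,4,5,7}→1  {1,2,6,7}→4  {1,2,6,8}→4  {2,3,6,8}→6  {2,5,6,7}→6  {2,6,7,8}→12  {3,5,7,8}→6  {3,6,7,8}→12  {4,5,6,7}→4  {4,5,7,8}→4  {5,6,7,8}→12
  5 left: {0,4,5,6,7}→5  {0,4,5,7,8}→5  {1,2,3,6,8}→10  {1,2,5,6,7}→10  {1,2,6,7,8}→20  {2,3,6,7,8}→30  {2,4,5,6,7}→10  {2,5,6,7,8}→30  {3,4,5,7,8}→10  {3,5,6,7,8}→30  {4,5,6,7,8}→20
  6 left: {0,2,4,5,6,7}→15  {0,3,4,5,7,8}→15  {0,4,5,6,7,8}→30  {1,2,3,6,7,8}→60  {1,2,4,5,6,7}→20  {1,2,5,6,7,8}→60  {2,3,5,6,7,8}→90  {2,4,5,6,7,8}→60  {3,4,5,6,7,8}→60
  7 left: {0,1,2,4,5,6,7}→35  {0,2,4,5,6,7,8}→105  {0,3,4,5,6,7,8}→105  {1,2,3,5,6,7,8}→210  {1,2,4,5,6,7,8}→140  {2,3,4,5,6,7,8}→210
  placing 0:s first → 560 extensions
  placing 1:u first → 420 extensions
  placing 3:t first → 280 extensions
total linear extensions = 1260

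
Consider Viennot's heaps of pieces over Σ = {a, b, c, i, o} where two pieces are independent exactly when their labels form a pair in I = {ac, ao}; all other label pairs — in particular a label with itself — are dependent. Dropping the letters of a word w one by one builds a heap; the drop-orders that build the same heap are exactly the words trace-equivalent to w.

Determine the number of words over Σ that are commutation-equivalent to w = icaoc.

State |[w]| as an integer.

drop 0:i onto floor
drop 1:c onto {0:i}
drop 2:a onto {0:i}
drop 3:o onto {1:c}
drop 4:c onto {3:o}
ground layer = {0:i}
drop-orders for the pieces not yet dropped (sum over which currently-grounded one goes next):
  1 to go: {2} 1  {4} 1
  2 to go: {2,4} 2  {3,4} 1
  3 to go: {1,3,4} 1  {2,3,4} 3
  if 0:i drops first: 4 orders

4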